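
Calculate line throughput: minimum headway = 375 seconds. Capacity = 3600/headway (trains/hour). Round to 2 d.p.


Capacity = 3600 / headway
Capacity = 3600 / 375
Capacity = 9.60 trains/hour

9.60


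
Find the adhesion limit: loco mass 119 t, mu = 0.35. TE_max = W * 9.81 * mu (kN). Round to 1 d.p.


TE_max = W * g * mu
TE_max = 119 * 9.81 * 0.35
TE_max = 1167.39 * 0.35
TE_max = 408.6 kN

408.6


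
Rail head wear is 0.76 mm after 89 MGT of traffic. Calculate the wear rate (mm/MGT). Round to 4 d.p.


Wear rate = total wear / cumulative tonnage
Rate = 0.76 / 89
Rate = 0.0085 mm/MGT

0.0085


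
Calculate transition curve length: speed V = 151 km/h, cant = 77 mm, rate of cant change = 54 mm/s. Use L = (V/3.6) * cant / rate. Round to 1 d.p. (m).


Convert speed: V = 151 / 3.6 = 41.9444 m/s
L = 41.9444 * 77 / 54
L = 3229.7222 / 54
L = 59.8 m

59.8


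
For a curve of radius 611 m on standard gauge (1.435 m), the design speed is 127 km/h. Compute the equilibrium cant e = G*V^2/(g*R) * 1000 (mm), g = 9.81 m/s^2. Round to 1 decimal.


Convert speed: V = 127 / 3.6 = 35.2778 m/s
Apply formula: e = 1.435 * 35.2778^2 / (9.81 * 611)
e = 1.435 * 1244.5216 / 5993.91
e = 0.297951 m = 298.0 mm

298.0


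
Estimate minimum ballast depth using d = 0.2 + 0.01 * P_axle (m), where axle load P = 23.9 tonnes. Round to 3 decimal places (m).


d = 0.2 + 0.01 * 23.9
d = 0.2 + 0.239
d = 0.439 m

0.439


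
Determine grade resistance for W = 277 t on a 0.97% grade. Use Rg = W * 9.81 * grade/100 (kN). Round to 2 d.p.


Rg = W * 9.81 * grade / 100
Rg = 277 * 9.81 * 0.97 / 100
Rg = 2717.37 * 0.0097
Rg = 26.36 kN

26.36


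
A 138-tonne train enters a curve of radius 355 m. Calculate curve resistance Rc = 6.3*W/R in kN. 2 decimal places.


Rc = 6.3 * W / R
Rc = 6.3 * 138 / 355
Rc = 869.4 / 355
Rc = 2.45 kN

2.45


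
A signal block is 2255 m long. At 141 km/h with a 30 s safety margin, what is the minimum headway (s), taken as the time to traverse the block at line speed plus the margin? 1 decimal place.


V = 141 / 3.6 = 39.1667 m/s
Block traversal time = 2255 / 39.1667 = 57.5745 s
Headway = 57.5745 + 30
Headway = 87.6 s

87.6


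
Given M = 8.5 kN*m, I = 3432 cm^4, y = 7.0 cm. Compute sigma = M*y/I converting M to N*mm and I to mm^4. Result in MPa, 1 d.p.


Convert units:
M = 8.5 kN*m = 8500000 N*mm
y = 7.0 cm = 70 mm
I = 3432 cm^4 = 34320000 mm^4
sigma = 8500000 * 70 / 34320000
sigma = 17.3 MPa

17.3


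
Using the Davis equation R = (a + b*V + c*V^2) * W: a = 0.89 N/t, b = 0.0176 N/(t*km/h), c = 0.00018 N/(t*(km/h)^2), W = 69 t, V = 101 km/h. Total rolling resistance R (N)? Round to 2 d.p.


b*V = 0.0176 * 101 = 1.7776
c*V^2 = 0.00018 * 10201 = 1.83618
R_per_t = 0.89 + 1.7776 + 1.83618 = 4.50378 N/t
R_total = 4.50378 * 69 = 310.76 N

310.76


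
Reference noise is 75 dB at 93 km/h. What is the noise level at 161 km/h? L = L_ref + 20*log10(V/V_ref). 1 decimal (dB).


V/V_ref = 161 / 93 = 1.731183
log10(1.731183) = 0.238343
20 * 0.238343 = 4.7669
L = 75 + 4.7669 = 79.8 dB

79.8


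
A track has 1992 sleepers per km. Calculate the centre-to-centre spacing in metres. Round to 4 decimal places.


Spacing = 1000 m / number of sleepers
Spacing = 1000 / 1992
Spacing = 0.5020 m

0.5020


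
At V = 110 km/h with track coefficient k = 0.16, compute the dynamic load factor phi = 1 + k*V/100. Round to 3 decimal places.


phi = 1 + k * V / 100
phi = 1 + 0.16 * 110 / 100
phi = 1 + 0.176
phi = 1.176

1.176


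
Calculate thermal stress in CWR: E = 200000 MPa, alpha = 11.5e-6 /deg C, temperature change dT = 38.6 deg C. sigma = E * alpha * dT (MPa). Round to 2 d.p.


sigma = E * alpha * dT
sigma = 200000 * 11.5e-6 * 38.6
sigma = 2.3 * 38.6
sigma = 88.78 MPa

88.78


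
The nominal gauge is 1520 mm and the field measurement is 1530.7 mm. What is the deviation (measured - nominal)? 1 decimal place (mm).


Deviation = measured - nominal
Deviation = 1530.7 - 1520
Deviation = 10.7 mm

10.7


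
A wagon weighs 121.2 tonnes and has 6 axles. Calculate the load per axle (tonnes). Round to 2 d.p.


Load per axle = total weight / number of axles
Load = 121.2 / 6
Load = 20.20 tonnes

20.20


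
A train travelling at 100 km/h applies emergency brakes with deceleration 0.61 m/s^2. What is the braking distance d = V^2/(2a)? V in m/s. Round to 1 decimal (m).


Convert speed: V = 100 / 3.6 = 27.7778 m/s
V^2 = 771.6049
d = 771.6049 / (2 * 0.61)
d = 771.6049 / 1.22
d = 632.5 m

632.5


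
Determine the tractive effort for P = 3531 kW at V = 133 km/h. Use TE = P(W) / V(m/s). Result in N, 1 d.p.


Convert: P = 3531 kW = 3531000 W
V = 133 / 3.6 = 36.9444 m/s
TE = 3531000 / 36.9444
TE = 95575.9 N

95575.9


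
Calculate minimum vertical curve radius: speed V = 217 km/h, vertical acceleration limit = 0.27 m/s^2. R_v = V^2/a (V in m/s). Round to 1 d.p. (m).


Convert speed: V = 217 / 3.6 = 60.2778 m/s
V^2 = 3633.4105 m^2/s^2
R_v = 3633.4105 / 0.27
R_v = 13457.1 m

13457.1


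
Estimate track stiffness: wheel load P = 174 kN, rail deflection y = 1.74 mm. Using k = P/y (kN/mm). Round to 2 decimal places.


Track stiffness k = P / y
k = 174 / 1.74
k = 100.00 kN/mm

100.00


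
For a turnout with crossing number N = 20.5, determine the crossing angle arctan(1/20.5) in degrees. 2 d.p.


1/N = 1/20.5 = 0.04878
angle = arctan(0.04878) = 0.048742 rad
angle = 0.048742 * 180/pi = 2.79 degrees

2.79


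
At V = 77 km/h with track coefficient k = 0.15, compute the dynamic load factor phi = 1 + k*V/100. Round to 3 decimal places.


phi = 1 + k * V / 100
phi = 1 + 0.15 * 77 / 100
phi = 1 + 0.1155
phi = 1.116

1.116


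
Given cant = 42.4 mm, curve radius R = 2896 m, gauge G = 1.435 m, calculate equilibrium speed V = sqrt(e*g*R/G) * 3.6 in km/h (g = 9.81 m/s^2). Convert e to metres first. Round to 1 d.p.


Convert cant: e = 42.4 mm = 0.0424 m
V_ms = sqrt(0.0424 * 9.81 * 2896 / 1.435)
V_ms = sqrt(839.424268) = 28.9728 m/s
V = 28.9728 * 3.6 = 104.3 km/h

104.3


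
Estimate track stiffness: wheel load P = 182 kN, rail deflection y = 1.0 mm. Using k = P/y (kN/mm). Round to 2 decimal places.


Track stiffness k = P / y
k = 182 / 1.0
k = 182.00 kN/mm

182.00


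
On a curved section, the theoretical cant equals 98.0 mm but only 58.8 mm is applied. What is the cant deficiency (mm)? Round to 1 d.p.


Cant deficiency = equilibrium cant - actual cant
CD = 98.0 - 58.8
CD = 39.2 mm

39.2


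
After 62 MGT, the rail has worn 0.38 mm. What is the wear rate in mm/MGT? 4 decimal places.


Wear rate = total wear / cumulative tonnage
Rate = 0.38 / 62
Rate = 0.0061 mm/MGT

0.0061


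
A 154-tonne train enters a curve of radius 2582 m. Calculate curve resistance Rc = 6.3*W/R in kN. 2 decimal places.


Rc = 6.3 * W / R
Rc = 6.3 * 154 / 2582
Rc = 970.2 / 2582
Rc = 0.38 kN

0.38


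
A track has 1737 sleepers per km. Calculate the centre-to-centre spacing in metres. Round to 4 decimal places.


Spacing = 1000 m / number of sleepers
Spacing = 1000 / 1737
Spacing = 0.5757 m

0.5757


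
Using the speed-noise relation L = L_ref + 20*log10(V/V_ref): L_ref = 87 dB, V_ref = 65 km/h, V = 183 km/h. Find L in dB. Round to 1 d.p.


V/V_ref = 183 / 65 = 2.815385
log10(2.815385) = 0.449538
20 * 0.449538 = 8.9908
L = 87 + 8.9908 = 96.0 dB

96.0


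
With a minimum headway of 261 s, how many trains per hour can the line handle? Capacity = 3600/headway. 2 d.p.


Capacity = 3600 / headway
Capacity = 3600 / 261
Capacity = 13.79 trains/hour

13.79


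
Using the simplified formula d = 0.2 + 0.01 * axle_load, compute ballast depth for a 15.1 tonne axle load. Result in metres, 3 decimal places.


d = 0.2 + 0.01 * 15.1
d = 0.2 + 0.151
d = 0.351 m

0.351


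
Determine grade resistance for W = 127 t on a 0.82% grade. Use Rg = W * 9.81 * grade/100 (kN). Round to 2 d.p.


Rg = W * 9.81 * grade / 100
Rg = 127 * 9.81 * 0.82 / 100
Rg = 1245.87 * 0.0082
Rg = 10.22 kN

10.22


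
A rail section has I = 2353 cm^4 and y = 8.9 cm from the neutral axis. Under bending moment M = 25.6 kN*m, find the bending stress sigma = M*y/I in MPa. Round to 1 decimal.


Convert units:
M = 25.6 kN*m = 25600000 N*mm
y = 8.9 cm = 89 mm
I = 2353 cm^4 = 23530000 mm^4
sigma = 25600000 * 89 / 23530000
sigma = 96.8 MPa

96.8


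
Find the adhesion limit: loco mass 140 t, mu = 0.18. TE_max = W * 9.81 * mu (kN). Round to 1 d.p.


TE_max = W * g * mu
TE_max = 140 * 9.81 * 0.18
TE_max = 1373.4 * 0.18
TE_max = 247.2 kN

247.2


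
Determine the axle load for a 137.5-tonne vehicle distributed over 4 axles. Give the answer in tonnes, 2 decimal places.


Load per axle = total weight / number of axles
Load = 137.5 / 4
Load = 34.38 tonnes

34.38


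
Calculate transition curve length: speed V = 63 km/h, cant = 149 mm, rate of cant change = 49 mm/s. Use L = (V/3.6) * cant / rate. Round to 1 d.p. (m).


Convert speed: V = 63 / 3.6 = 17.5 m/s
L = 17.5 * 149 / 49
L = 2607.5 / 49
L = 53.2 m

53.2


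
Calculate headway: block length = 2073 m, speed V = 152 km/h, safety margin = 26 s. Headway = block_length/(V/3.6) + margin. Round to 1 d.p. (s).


V = 152 / 3.6 = 42.2222 m/s
Block traversal time = 2073 / 42.2222 = 49.0974 s
Headway = 49.0974 + 26
Headway = 75.1 s

75.1


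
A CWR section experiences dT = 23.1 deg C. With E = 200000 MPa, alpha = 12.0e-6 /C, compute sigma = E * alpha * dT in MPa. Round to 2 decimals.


sigma = E * alpha * dT
sigma = 200000 * 12.0e-6 * 23.1
sigma = 2.4 * 23.1
sigma = 55.44 MPa

55.44


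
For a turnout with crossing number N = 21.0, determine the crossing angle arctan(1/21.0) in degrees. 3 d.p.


1/N = 1/21.0 = 0.047619
angle = arctan(0.047619) = 0.047583 rad
angle = 0.047583 * 180/pi = 2.726 degrees

2.726


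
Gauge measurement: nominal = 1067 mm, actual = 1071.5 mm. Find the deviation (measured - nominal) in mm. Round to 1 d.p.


Deviation = measured - nominal
Deviation = 1071.5 - 1067
Deviation = 4.5 mm

4.5


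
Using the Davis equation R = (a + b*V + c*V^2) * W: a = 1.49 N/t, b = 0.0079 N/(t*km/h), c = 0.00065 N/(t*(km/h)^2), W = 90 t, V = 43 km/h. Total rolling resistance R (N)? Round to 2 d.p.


b*V = 0.0079 * 43 = 0.3397
c*V^2 = 0.00065 * 1849 = 1.20185
R_per_t = 1.49 + 0.3397 + 1.20185 = 3.03155 N/t
R_total = 3.03155 * 90 = 272.84 N

272.84


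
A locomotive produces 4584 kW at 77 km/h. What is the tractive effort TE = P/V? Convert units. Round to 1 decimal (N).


Convert: P = 4584 kW = 4584000 W
V = 77 / 3.6 = 21.3889 m/s
TE = 4584000 / 21.3889
TE = 214316.9 N

214316.9


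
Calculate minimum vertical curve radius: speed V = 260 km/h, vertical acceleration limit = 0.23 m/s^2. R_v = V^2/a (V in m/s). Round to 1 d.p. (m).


Convert speed: V = 260 / 3.6 = 72.2222 m/s
V^2 = 5216.0494 m^2/s^2
R_v = 5216.0494 / 0.23
R_v = 22678.5 m

22678.5


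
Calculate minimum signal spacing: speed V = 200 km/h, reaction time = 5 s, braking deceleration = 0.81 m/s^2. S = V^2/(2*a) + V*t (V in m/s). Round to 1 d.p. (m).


V = 200 / 3.6 = 55.5556 m/s
Braking distance = 55.5556^2 / (2*0.81) = 1905.1974 m
Sighting distance = 55.5556 * 5 = 277.7778 m
S = 1905.1974 + 277.7778 = 2183.0 m

2183.0


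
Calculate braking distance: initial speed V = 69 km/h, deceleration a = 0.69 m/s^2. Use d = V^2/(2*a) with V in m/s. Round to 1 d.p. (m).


Convert speed: V = 69 / 3.6 = 19.1667 m/s
V^2 = 367.3611
d = 367.3611 / (2 * 0.69)
d = 367.3611 / 1.38
d = 266.2 m

266.2


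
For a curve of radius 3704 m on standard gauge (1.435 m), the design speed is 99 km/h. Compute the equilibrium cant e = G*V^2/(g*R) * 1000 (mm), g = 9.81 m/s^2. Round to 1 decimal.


Convert speed: V = 99 / 3.6 = 27.5 m/s
Apply formula: e = 1.435 * 27.5^2 / (9.81 * 3704)
e = 1.435 * 756.25 / 36336.24
e = 0.029866 m = 29.9 mm

29.9


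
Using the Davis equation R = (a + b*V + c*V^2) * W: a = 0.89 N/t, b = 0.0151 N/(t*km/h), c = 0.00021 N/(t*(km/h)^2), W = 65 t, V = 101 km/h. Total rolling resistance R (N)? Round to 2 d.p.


b*V = 0.0151 * 101 = 1.5251
c*V^2 = 0.00021 * 10201 = 2.14221
R_per_t = 0.89 + 1.5251 + 2.14221 = 4.55731 N/t
R_total = 4.55731 * 65 = 296.23 N

296.23


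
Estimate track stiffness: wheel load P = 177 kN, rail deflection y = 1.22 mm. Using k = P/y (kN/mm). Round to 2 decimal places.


Track stiffness k = P / y
k = 177 / 1.22
k = 145.08 kN/mm

145.08


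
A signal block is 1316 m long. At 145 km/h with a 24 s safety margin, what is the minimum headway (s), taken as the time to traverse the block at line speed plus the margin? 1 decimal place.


V = 145 / 3.6 = 40.2778 m/s
Block traversal time = 1316 / 40.2778 = 32.6731 s
Headway = 32.6731 + 24
Headway = 56.7 s

56.7


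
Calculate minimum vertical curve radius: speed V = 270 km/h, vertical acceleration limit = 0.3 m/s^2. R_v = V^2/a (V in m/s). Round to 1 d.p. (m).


Convert speed: V = 270 / 3.6 = 75.0 m/s
V^2 = 5625.0 m^2/s^2
R_v = 5625.0 / 0.3
R_v = 18750.0 m

18750.0


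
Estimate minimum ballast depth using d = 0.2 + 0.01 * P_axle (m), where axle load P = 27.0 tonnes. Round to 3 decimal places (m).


d = 0.2 + 0.01 * 27.0
d = 0.2 + 0.27
d = 0.470 m

0.470


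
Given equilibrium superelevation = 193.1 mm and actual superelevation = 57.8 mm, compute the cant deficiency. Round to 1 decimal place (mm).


Cant deficiency = equilibrium cant - actual cant
CD = 193.1 - 57.8
CD = 135.3 mm

135.3


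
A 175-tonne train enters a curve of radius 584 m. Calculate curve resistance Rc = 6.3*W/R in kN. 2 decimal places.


Rc = 6.3 * W / R
Rc = 6.3 * 175 / 584
Rc = 1102.5 / 584
Rc = 1.89 kN

1.89


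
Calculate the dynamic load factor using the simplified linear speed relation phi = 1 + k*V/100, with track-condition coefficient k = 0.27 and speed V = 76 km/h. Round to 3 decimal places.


phi = 1 + k * V / 100
phi = 1 + 0.27 * 76 / 100
phi = 1 + 0.2052
phi = 1.205

1.205


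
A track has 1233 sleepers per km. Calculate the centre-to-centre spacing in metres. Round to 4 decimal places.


Spacing = 1000 m / number of sleepers
Spacing = 1000 / 1233
Spacing = 0.8110 m

0.8110


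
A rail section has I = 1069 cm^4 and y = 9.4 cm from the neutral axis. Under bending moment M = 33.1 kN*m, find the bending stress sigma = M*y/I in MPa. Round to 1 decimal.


Convert units:
M = 33.1 kN*m = 33100000 N*mm
y = 9.4 cm = 94 mm
I = 1069 cm^4 = 10690000 mm^4
sigma = 33100000 * 94 / 10690000
sigma = 291.1 MPa

291.1


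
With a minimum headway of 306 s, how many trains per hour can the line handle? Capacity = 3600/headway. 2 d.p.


Capacity = 3600 / headway
Capacity = 3600 / 306
Capacity = 11.76 trains/hour

11.76


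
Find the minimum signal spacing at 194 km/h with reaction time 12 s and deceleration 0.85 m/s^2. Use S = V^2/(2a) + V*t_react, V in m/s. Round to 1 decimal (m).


V = 194 / 3.6 = 53.8889 m/s
Braking distance = 53.8889^2 / (2*0.85) = 1708.2426 m
Sighting distance = 53.8889 * 12 = 646.6667 m
S = 1708.2426 + 646.6667 = 2354.9 m

2354.9


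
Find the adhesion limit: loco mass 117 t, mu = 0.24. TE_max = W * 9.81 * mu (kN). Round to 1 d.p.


TE_max = W * g * mu
TE_max = 117 * 9.81 * 0.24
TE_max = 1147.77 * 0.24
TE_max = 275.5 kN

275.5


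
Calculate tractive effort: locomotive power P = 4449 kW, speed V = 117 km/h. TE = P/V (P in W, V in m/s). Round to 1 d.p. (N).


Convert: P = 4449 kW = 4449000 W
V = 117 / 3.6 = 32.5 m/s
TE = 4449000 / 32.5
TE = 136892.3 N

136892.3


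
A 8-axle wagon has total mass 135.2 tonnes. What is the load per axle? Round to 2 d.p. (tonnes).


Load per axle = total weight / number of axles
Load = 135.2 / 8
Load = 16.90 tonnes

16.90


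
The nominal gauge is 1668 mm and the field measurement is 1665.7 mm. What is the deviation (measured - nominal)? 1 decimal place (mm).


Deviation = measured - nominal
Deviation = 1665.7 - 1668
Deviation = -2.3 mm

-2.3


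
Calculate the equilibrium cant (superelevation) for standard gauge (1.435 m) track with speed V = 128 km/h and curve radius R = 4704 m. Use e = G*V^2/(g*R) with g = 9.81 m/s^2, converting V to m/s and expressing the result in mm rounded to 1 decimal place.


Convert speed: V = 128 / 3.6 = 35.5556 m/s
Apply formula: e = 1.435 * 35.5556^2 / (9.81 * 4704)
e = 1.435 * 1264.1975 / 46146.24
e = 0.039312 m = 39.3 mm

39.3


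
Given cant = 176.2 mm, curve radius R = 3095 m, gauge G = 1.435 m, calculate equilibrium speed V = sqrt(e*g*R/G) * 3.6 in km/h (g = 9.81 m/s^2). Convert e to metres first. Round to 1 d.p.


Convert cant: e = 176.2 mm = 0.1762 m
V_ms = sqrt(0.1762 * 9.81 * 3095 / 1.435)
V_ms = sqrt(3728.066613) = 61.0579 m/s
V = 61.0579 * 3.6 = 219.8 km/h

219.8


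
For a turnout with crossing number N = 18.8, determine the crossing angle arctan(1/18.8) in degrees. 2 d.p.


1/N = 1/18.8 = 0.053191
angle = arctan(0.053191) = 0.053141 rad
angle = 0.053141 * 180/pi = 3.04 degrees

3.04


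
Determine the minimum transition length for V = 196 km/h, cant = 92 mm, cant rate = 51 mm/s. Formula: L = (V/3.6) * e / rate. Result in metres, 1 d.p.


Convert speed: V = 196 / 3.6 = 54.4444 m/s
L = 54.4444 * 92 / 51
L = 5008.8889 / 51
L = 98.2 m

98.2


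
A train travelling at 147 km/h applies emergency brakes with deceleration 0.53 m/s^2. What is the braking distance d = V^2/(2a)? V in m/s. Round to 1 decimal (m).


Convert speed: V = 147 / 3.6 = 40.8333 m/s
V^2 = 1667.3611
d = 1667.3611 / (2 * 0.53)
d = 1667.3611 / 1.06
d = 1573.0 m

1573.0


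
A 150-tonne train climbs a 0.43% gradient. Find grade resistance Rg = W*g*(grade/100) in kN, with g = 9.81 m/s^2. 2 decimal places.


Rg = W * 9.81 * grade / 100
Rg = 150 * 9.81 * 0.43 / 100
Rg = 1471.5 * 0.0043
Rg = 6.33 kN

6.33


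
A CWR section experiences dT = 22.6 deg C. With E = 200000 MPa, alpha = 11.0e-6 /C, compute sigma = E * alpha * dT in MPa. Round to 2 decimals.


sigma = E * alpha * dT
sigma = 200000 * 11.0e-6 * 22.6
sigma = 2.2 * 22.6
sigma = 49.72 MPa

49.72


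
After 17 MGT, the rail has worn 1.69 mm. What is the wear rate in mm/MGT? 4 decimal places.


Wear rate = total wear / cumulative tonnage
Rate = 1.69 / 17
Rate = 0.0994 mm/MGT

0.0994


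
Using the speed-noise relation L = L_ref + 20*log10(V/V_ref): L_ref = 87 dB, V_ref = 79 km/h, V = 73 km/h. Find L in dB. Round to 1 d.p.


V/V_ref = 73 / 79 = 0.924051
log10(0.924051) = -0.034304
20 * -0.034304 = -0.6861
L = 87 + -0.6861 = 86.3 dB

86.3


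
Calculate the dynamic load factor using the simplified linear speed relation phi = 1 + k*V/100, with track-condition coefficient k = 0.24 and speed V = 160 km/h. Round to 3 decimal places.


phi = 1 + k * V / 100
phi = 1 + 0.24 * 160 / 100
phi = 1 + 0.384
phi = 1.384

1.384


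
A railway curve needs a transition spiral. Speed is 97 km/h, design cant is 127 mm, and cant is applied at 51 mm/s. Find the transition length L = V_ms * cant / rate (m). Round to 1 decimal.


Convert speed: V = 97 / 3.6 = 26.9444 m/s
L = 26.9444 * 127 / 51
L = 3421.9444 / 51
L = 67.1 m

67.1


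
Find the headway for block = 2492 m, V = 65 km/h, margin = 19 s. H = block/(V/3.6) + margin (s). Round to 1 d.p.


V = 65 / 3.6 = 18.0556 m/s
Block traversal time = 2492 / 18.0556 = 138.0185 s
Headway = 138.0185 + 19
Headway = 157.0 s

157.0


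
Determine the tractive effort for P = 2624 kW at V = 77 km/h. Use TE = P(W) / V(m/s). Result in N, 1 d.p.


Convert: P = 2624 kW = 2624000 W
V = 77 / 3.6 = 21.3889 m/s
TE = 2624000 / 21.3889
TE = 122680.5 N

122680.5


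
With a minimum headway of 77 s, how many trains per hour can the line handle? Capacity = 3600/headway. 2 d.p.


Capacity = 3600 / headway
Capacity = 3600 / 77
Capacity = 46.75 trains/hour

46.75


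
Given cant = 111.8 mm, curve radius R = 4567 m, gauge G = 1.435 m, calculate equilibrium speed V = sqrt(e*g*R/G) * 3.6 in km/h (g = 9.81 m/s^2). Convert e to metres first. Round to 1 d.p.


Convert cant: e = 111.8 mm = 0.1118 m
V_ms = sqrt(0.1118 * 9.81 * 4567 / 1.435)
V_ms = sqrt(3490.518318) = 59.0806 m/s
V = 59.0806 * 3.6 = 212.7 km/h

212.7


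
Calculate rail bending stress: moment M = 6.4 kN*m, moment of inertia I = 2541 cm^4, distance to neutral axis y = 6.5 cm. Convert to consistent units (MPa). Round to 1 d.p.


Convert units:
M = 6.4 kN*m = 6400000 N*mm
y = 6.5 cm = 65 mm
I = 2541 cm^4 = 25410000 mm^4
sigma = 6400000 * 65 / 25410000
sigma = 16.4 MPa

16.4


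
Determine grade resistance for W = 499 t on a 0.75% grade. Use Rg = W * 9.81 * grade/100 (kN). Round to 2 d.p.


Rg = W * 9.81 * grade / 100
Rg = 499 * 9.81 * 0.75 / 100
Rg = 4895.19 * 0.0075
Rg = 36.71 kN

36.71


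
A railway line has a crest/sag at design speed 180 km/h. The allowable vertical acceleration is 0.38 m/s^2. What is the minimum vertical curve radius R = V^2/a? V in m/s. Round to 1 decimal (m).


Convert speed: V = 180 / 3.6 = 50.0 m/s
V^2 = 2500.0 m^2/s^2
R_v = 2500.0 / 0.38
R_v = 6578.9 m

6578.9


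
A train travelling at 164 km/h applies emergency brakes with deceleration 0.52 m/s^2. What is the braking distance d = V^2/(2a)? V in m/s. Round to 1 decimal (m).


Convert speed: V = 164 / 3.6 = 45.5556 m/s
V^2 = 2075.3086
d = 2075.3086 / (2 * 0.52)
d = 2075.3086 / 1.04
d = 1995.5 m

1995.5


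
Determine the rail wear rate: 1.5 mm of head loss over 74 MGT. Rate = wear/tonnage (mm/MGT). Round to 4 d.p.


Wear rate = total wear / cumulative tonnage
Rate = 1.5 / 74
Rate = 0.0203 mm/MGT

0.0203


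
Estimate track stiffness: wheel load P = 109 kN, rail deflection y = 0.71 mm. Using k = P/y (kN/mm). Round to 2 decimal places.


Track stiffness k = P / y
k = 109 / 0.71
k = 153.52 kN/mm

153.52


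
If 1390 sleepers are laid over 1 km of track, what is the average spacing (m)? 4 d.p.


Spacing = 1000 m / number of sleepers
Spacing = 1000 / 1390
Spacing = 0.7194 m

0.7194


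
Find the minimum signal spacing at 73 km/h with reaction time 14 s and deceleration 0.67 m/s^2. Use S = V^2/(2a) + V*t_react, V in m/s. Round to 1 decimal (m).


V = 73 / 3.6 = 20.2778 m/s
Braking distance = 20.2778^2 / (2*0.67) = 306.8569 m
Sighting distance = 20.2778 * 14 = 283.8889 m
S = 306.8569 + 283.8889 = 590.7 m

590.7


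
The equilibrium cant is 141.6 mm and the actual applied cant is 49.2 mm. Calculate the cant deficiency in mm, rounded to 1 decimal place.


Cant deficiency = equilibrium cant - actual cant
CD = 141.6 - 49.2
CD = 92.4 mm

92.4


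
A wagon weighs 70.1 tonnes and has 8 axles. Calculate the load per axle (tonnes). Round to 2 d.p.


Load per axle = total weight / number of axles
Load = 70.1 / 8
Load = 8.76 tonnes

8.76


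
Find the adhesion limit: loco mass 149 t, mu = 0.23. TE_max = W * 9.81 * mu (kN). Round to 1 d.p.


TE_max = W * g * mu
TE_max = 149 * 9.81 * 0.23
TE_max = 1461.69 * 0.23
TE_max = 336.2 kN

336.2


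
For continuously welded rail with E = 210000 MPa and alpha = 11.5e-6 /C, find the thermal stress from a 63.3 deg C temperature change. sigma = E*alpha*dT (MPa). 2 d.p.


sigma = E * alpha * dT
sigma = 210000 * 11.5e-6 * 63.3
sigma = 2.415 * 63.3
sigma = 152.87 MPa

152.87


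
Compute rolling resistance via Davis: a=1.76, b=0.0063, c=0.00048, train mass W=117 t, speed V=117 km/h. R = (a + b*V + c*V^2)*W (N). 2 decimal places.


b*V = 0.0063 * 117 = 0.7371
c*V^2 = 0.00048 * 13689 = 6.57072
R_per_t = 1.76 + 0.7371 + 6.57072 = 9.06782 N/t
R_total = 9.06782 * 117 = 1060.93 N

1060.93


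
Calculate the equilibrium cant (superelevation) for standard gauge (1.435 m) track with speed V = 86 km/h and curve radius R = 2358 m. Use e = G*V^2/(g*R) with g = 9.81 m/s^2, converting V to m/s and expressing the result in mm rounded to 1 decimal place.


Convert speed: V = 86 / 3.6 = 23.8889 m/s
Apply formula: e = 1.435 * 23.8889^2 / (9.81 * 2358)
e = 1.435 * 570.679 / 23131.98
e = 0.035402 m = 35.4 mm

35.4


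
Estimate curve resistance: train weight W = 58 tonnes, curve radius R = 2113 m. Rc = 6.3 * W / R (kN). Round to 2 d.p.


Rc = 6.3 * W / R
Rc = 6.3 * 58 / 2113
Rc = 365.4 / 2113
Rc = 0.17 kN

0.17


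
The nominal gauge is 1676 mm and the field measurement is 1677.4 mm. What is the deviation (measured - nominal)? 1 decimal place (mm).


Deviation = measured - nominal
Deviation = 1677.4 - 1676
Deviation = 1.4 mm

1.4


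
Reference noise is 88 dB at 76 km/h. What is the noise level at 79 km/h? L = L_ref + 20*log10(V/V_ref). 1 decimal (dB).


V/V_ref = 79 / 76 = 1.039474
log10(1.039474) = 0.016813
20 * 0.016813 = 0.3363
L = 88 + 0.3363 = 88.3 dB

88.3


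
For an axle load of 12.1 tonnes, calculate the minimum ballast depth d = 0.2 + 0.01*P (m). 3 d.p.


d = 0.2 + 0.01 * 12.1
d = 0.2 + 0.121
d = 0.321 m

0.321


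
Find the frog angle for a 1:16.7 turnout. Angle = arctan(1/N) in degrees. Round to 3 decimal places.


1/N = 1/16.7 = 0.05988
angle = arctan(0.05988) = 0.059809 rad
angle = 0.059809 * 180/pi = 3.427 degrees

3.427


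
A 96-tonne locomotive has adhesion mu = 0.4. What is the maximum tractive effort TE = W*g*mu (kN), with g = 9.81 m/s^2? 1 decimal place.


TE_max = W * g * mu
TE_max = 96 * 9.81 * 0.4
TE_max = 941.76 * 0.4
TE_max = 376.7 kN

376.7


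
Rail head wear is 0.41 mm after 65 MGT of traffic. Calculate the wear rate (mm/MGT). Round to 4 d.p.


Wear rate = total wear / cumulative tonnage
Rate = 0.41 / 65
Rate = 0.0063 mm/MGT

0.0063


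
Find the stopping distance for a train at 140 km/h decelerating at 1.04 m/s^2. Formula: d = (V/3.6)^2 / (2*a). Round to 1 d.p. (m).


Convert speed: V = 140 / 3.6 = 38.8889 m/s
V^2 = 1512.3457
d = 1512.3457 / (2 * 1.04)
d = 1512.3457 / 2.08
d = 727.1 m

727.1


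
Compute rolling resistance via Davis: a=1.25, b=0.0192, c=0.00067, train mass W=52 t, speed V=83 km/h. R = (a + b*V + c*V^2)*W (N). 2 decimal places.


b*V = 0.0192 * 83 = 1.5936
c*V^2 = 0.00067 * 6889 = 4.61563
R_per_t = 1.25 + 1.5936 + 4.61563 = 7.45923 N/t
R_total = 7.45923 * 52 = 387.88 N

387.88


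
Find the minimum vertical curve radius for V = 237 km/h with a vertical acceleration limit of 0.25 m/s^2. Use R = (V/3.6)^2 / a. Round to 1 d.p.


Convert speed: V = 237 / 3.6 = 65.8333 m/s
V^2 = 4334.0278 m^2/s^2
R_v = 4334.0278 / 0.25
R_v = 17336.1 m

17336.1


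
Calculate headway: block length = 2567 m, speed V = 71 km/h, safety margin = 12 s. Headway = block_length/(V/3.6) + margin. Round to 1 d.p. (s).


V = 71 / 3.6 = 19.7222 m/s
Block traversal time = 2567 / 19.7222 = 130.1577 s
Headway = 130.1577 + 12
Headway = 142.2 s

142.2


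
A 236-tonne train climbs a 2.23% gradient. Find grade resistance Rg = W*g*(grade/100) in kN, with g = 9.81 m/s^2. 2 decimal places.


Rg = W * 9.81 * grade / 100
Rg = 236 * 9.81 * 2.23 / 100
Rg = 2315.16 * 0.0223
Rg = 51.63 kN

51.63


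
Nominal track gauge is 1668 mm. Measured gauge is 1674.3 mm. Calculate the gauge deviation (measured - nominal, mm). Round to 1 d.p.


Deviation = measured - nominal
Deviation = 1674.3 - 1668
Deviation = 6.3 mm

6.3


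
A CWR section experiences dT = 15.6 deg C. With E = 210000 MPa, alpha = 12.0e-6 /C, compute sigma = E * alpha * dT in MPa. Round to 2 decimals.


sigma = E * alpha * dT
sigma = 210000 * 12.0e-6 * 15.6
sigma = 2.52 * 15.6
sigma = 39.31 MPa

39.31


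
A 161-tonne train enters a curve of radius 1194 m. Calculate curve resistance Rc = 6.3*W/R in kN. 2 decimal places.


Rc = 6.3 * W / R
Rc = 6.3 * 161 / 1194
Rc = 1014.3 / 1194
Rc = 0.85 kN

0.85


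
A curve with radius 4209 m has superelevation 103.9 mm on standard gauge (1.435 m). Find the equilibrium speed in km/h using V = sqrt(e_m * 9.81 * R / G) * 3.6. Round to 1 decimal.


Convert cant: e = 103.9 mm = 0.1039 m
V_ms = sqrt(0.1039 * 9.81 * 4209 / 1.435)
V_ms = sqrt(2989.589638) = 54.6771 m/s
V = 54.6771 * 3.6 = 196.8 km/h

196.8


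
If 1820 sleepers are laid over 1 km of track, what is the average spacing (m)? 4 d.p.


Spacing = 1000 m / number of sleepers
Spacing = 1000 / 1820
Spacing = 0.5495 m

0.5495


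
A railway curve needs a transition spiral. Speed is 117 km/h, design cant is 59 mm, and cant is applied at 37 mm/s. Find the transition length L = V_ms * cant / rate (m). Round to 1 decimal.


Convert speed: V = 117 / 3.6 = 32.5 m/s
L = 32.5 * 59 / 37
L = 1917.5 / 37
L = 51.8 m

51.8


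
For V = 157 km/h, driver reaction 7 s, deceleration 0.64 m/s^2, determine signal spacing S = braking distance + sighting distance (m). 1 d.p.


V = 157 / 3.6 = 43.6111 m/s
Braking distance = 43.6111^2 / (2*0.64) = 1485.882 m
Sighting distance = 43.6111 * 7 = 305.2778 m
S = 1485.882 + 305.2778 = 1791.2 m

1791.2


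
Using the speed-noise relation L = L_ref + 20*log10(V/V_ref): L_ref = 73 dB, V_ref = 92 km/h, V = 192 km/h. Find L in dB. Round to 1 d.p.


V/V_ref = 192 / 92 = 2.086957
log10(2.086957) = 0.319513
20 * 0.319513 = 6.3903
L = 73 + 6.3903 = 79.4 dB

79.4


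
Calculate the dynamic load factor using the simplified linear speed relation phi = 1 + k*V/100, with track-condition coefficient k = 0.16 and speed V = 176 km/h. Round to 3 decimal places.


phi = 1 + k * V / 100
phi = 1 + 0.16 * 176 / 100
phi = 1 + 0.2816
phi = 1.282

1.282


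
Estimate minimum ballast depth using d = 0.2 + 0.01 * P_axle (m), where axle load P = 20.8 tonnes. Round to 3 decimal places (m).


d = 0.2 + 0.01 * 20.8
d = 0.2 + 0.208
d = 0.408 m

0.408


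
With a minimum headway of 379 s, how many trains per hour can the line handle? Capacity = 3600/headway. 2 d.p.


Capacity = 3600 / headway
Capacity = 3600 / 379
Capacity = 9.50 trains/hour

9.50


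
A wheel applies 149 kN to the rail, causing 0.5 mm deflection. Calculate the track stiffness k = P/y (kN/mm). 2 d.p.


Track stiffness k = P / y
k = 149 / 0.5
k = 298.00 kN/mm

298.00


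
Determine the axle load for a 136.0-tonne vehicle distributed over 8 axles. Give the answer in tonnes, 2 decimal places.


Load per axle = total weight / number of axles
Load = 136.0 / 8
Load = 17.00 tonnes

17.00


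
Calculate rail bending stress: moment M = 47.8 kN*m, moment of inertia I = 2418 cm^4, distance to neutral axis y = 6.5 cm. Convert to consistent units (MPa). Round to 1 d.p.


Convert units:
M = 47.8 kN*m = 47800000 N*mm
y = 6.5 cm = 65 mm
I = 2418 cm^4 = 24180000 mm^4
sigma = 47800000 * 65 / 24180000
sigma = 128.5 MPa

128.5


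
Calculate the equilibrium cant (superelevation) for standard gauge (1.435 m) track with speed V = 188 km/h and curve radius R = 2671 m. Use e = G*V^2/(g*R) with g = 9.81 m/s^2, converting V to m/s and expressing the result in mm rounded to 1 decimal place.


Convert speed: V = 188 / 3.6 = 52.2222 m/s
Apply formula: e = 1.435 * 52.2222^2 / (9.81 * 2671)
e = 1.435 * 2727.1605 / 26202.51
e = 0.149355 m = 149.4 mm

149.4


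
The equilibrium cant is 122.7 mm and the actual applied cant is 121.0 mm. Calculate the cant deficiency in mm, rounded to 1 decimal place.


Cant deficiency = equilibrium cant - actual cant
CD = 122.7 - 121.0
CD = 1.7 mm

1.7


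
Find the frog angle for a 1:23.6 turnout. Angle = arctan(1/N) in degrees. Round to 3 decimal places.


1/N = 1/23.6 = 0.042373
angle = arctan(0.042373) = 0.042348 rad
angle = 0.042348 * 180/pi = 2.426 degrees

2.426


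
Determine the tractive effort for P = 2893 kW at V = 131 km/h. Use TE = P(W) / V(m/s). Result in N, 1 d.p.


Convert: P = 2893 kW = 2893000 W
V = 131 / 3.6 = 36.3889 m/s
TE = 2893000 / 36.3889
TE = 79502.3 N

79502.3


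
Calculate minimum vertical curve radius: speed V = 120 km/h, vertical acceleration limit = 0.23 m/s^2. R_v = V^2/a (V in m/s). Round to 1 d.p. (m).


Convert speed: V = 120 / 3.6 = 33.3333 m/s
V^2 = 1111.1111 m^2/s^2
R_v = 1111.1111 / 0.23
R_v = 4830.9 m

4830.9


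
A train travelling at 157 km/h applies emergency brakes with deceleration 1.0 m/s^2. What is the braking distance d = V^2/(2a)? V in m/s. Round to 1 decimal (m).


Convert speed: V = 157 / 3.6 = 43.6111 m/s
V^2 = 1901.929
d = 1901.929 / (2 * 1.0)
d = 1901.929 / 2.0
d = 951.0 m

951.0


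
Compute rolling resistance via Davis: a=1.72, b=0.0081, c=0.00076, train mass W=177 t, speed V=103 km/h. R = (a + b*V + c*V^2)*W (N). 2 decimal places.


b*V = 0.0081 * 103 = 0.8343
c*V^2 = 0.00076 * 10609 = 8.06284
R_per_t = 1.72 + 0.8343 + 8.06284 = 10.61714 N/t
R_total = 10.61714 * 177 = 1879.23 N

1879.23


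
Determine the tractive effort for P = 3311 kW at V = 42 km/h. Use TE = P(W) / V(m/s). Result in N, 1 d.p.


Convert: P = 3311 kW = 3311000 W
V = 42 / 3.6 = 11.6667 m/s
TE = 3311000 / 11.6667
TE = 283800.0 N

283800.0


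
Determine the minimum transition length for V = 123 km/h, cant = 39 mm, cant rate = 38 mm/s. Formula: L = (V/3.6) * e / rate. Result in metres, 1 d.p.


Convert speed: V = 123 / 3.6 = 34.1667 m/s
L = 34.1667 * 39 / 38
L = 1332.5 / 38
L = 35.1 m

35.1


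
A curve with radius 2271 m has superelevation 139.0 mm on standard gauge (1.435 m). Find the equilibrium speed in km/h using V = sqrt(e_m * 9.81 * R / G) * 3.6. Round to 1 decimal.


Convert cant: e = 139.0 mm = 0.1390 m
V_ms = sqrt(0.1390 * 9.81 * 2271 / 1.435)
V_ms = sqrt(2157.988077) = 46.4542 m/s
V = 46.4542 * 3.6 = 167.2 km/h

167.2


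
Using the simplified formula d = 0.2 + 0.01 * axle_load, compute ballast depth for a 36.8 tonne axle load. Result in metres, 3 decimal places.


d = 0.2 + 0.01 * 36.8
d = 0.2 + 0.368
d = 0.568 m

0.568


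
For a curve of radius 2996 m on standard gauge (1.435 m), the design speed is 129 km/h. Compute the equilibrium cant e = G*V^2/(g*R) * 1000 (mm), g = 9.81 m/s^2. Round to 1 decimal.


Convert speed: V = 129 / 3.6 = 35.8333 m/s
Apply formula: e = 1.435 * 35.8333^2 / (9.81 * 2996)
e = 1.435 * 1284.0278 / 29390.76
e = 0.062692 m = 62.7 mm

62.7


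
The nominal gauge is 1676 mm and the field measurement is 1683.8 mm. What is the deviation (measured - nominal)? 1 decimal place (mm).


Deviation = measured - nominal
Deviation = 1683.8 - 1676
Deviation = 7.8 mm

7.8


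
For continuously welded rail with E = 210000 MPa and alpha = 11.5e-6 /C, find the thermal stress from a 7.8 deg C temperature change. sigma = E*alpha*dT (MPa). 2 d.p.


sigma = E * alpha * dT
sigma = 210000 * 11.5e-6 * 7.8
sigma = 2.415 * 7.8
sigma = 18.84 MPa

18.84


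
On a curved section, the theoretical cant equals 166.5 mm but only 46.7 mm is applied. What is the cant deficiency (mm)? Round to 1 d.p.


Cant deficiency = equilibrium cant - actual cant
CD = 166.5 - 46.7
CD = 119.8 mm

119.8


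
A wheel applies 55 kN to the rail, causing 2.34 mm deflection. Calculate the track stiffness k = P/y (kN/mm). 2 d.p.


Track stiffness k = P / y
k = 55 / 2.34
k = 23.50 kN/mm

23.50


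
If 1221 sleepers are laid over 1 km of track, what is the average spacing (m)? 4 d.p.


Spacing = 1000 m / number of sleepers
Spacing = 1000 / 1221
Spacing = 0.8190 m

0.8190


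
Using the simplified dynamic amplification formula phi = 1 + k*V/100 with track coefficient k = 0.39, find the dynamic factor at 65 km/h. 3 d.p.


phi = 1 + k * V / 100
phi = 1 + 0.39 * 65 / 100
phi = 1 + 0.2535
phi = 1.254

1.254


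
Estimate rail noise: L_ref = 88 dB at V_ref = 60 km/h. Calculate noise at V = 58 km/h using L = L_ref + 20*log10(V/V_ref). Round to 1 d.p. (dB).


V/V_ref = 58 / 60 = 0.966667
log10(0.966667) = -0.014723
20 * -0.014723 = -0.2945
L = 88 + -0.2945 = 87.7 dB

87.7


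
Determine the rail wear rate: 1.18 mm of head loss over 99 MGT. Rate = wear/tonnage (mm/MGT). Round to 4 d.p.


Wear rate = total wear / cumulative tonnage
Rate = 1.18 / 99
Rate = 0.0119 mm/MGT

0.0119


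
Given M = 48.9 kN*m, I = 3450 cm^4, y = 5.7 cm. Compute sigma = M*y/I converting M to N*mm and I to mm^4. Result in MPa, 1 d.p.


Convert units:
M = 48.9 kN*m = 48900000 N*mm
y = 5.7 cm = 57 mm
I = 3450 cm^4 = 34500000 mm^4
sigma = 48900000 * 57 / 34500000
sigma = 80.8 MPa

80.8


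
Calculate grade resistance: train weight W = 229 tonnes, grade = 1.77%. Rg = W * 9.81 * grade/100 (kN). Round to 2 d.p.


Rg = W * 9.81 * grade / 100
Rg = 229 * 9.81 * 1.77 / 100
Rg = 2246.49 * 0.0177
Rg = 39.76 kN

39.76


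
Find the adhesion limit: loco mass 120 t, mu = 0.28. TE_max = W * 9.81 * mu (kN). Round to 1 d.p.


TE_max = W * g * mu
TE_max = 120 * 9.81 * 0.28
TE_max = 1177.2 * 0.28
TE_max = 329.6 kN

329.6


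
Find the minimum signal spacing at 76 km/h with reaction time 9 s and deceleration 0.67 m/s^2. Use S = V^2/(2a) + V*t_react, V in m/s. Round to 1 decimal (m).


V = 76 / 3.6 = 21.1111 m/s
Braking distance = 21.1111^2 / (2*0.67) = 332.5963 m
Sighting distance = 21.1111 * 9 = 190.0 m
S = 332.5963 + 190.0 = 522.6 m

522.6


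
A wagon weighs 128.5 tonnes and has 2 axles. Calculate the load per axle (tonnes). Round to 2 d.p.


Load per axle = total weight / number of axles
Load = 128.5 / 2
Load = 64.25 tonnes

64.25


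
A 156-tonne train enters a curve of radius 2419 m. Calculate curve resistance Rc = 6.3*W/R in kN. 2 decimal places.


Rc = 6.3 * W / R
Rc = 6.3 * 156 / 2419
Rc = 982.8 / 2419
Rc = 0.41 kN

0.41


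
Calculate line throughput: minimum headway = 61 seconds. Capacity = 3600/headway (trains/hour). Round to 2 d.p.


Capacity = 3600 / headway
Capacity = 3600 / 61
Capacity = 59.02 trains/hour

59.02


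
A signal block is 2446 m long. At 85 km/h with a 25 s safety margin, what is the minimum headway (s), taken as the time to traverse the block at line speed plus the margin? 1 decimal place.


V = 85 / 3.6 = 23.6111 m/s
Block traversal time = 2446 / 23.6111 = 103.5953 s
Headway = 103.5953 + 25
Headway = 128.6 s

128.6


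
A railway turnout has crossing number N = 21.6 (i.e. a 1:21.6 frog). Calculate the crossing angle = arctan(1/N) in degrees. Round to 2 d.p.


1/N = 1/21.6 = 0.046296
angle = arctan(0.046296) = 0.046263 rad
angle = 0.046263 * 180/pi = 2.65 degrees

2.65


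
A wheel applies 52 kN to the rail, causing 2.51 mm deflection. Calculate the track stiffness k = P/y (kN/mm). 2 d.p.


Track stiffness k = P / y
k = 52 / 2.51
k = 20.72 kN/mm

20.72


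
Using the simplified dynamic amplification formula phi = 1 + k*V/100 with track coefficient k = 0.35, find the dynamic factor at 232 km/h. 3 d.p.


phi = 1 + k * V / 100
phi = 1 + 0.35 * 232 / 100
phi = 1 + 0.812
phi = 1.812

1.812


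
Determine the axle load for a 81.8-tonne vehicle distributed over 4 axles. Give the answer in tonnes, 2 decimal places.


Load per axle = total weight / number of axles
Load = 81.8 / 4
Load = 20.45 tonnes

20.45


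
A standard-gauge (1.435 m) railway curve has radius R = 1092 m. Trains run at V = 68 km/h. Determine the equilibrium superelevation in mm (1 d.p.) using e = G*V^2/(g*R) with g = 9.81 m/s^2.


Convert speed: V = 68 / 3.6 = 18.8889 m/s
Apply formula: e = 1.435 * 18.8889^2 / (9.81 * 1092)
e = 1.435 * 356.7901 / 10712.52
e = 0.047794 m = 47.8 mm

47.8


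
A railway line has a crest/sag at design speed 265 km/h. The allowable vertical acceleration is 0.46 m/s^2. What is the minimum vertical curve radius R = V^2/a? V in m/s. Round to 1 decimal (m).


Convert speed: V = 265 / 3.6 = 73.6111 m/s
V^2 = 5418.5957 m^2/s^2
R_v = 5418.5957 / 0.46
R_v = 11779.6 m

11779.6


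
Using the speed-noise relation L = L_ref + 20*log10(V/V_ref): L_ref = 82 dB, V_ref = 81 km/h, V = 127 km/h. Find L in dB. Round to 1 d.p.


V/V_ref = 127 / 81 = 1.567901
log10(1.567901) = 0.195319
20 * 0.195319 = 3.9064
L = 82 + 3.9064 = 85.9 dB

85.9


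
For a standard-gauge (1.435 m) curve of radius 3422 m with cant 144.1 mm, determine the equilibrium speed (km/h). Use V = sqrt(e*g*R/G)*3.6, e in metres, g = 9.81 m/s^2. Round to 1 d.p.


Convert cant: e = 144.1 mm = 0.1441 m
V_ms = sqrt(0.1441 * 9.81 * 3422 / 1.435)
V_ms = sqrt(3371.018162) = 58.0605 m/s
V = 58.0605 * 3.6 = 209.0 km/h

209.0


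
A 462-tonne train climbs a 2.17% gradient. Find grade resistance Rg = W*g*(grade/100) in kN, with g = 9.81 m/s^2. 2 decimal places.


Rg = W * 9.81 * grade / 100
Rg = 462 * 9.81 * 2.17 / 100
Rg = 4532.22 * 0.0217
Rg = 98.35 kN

98.35
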